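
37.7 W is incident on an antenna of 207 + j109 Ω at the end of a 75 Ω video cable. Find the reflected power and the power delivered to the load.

P_reflected ≈ 12.1 W; P_delivered ≈ 25.6 W

|Γ| = |(132 + j109)/(282 + j109)| = 0.566
|Γ|² = 0.321
P_refl = |Γ|²·P_inc = 12.1 W, P_del = (1 − |Γ|²)·P_inc = 25.6 W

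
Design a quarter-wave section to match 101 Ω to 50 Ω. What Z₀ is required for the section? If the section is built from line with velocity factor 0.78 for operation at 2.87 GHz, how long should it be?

Z_qwt = √(Z_0·R_L) = √(50 × 101) = √5050
λ = 0.78·c/f = 0.0815 m, so l = λ/4 = 0.0204 m

Z_qwt ≈ 71.1 Ω; length ≈ 2.04 cm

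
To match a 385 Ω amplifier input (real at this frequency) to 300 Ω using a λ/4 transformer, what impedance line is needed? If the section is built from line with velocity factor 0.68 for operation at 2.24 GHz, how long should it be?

Z_qwt ≈ 340 Ω; length ≈ 2.28 cm

Z_qwt = √(Z_0·R_L) = √(300 × 385) = √115500
λ = 0.68·c/f = 0.0911 m, so l = λ/4 = 0.0228 m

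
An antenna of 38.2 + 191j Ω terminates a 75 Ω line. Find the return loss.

RL ≈ 1.15 dB

Γ = (-36.8 + j191)/(113.2 + j191), |Γ| = 0.876
RL = −20·log₁₀|Γ| = −20·log₁₀(0.876)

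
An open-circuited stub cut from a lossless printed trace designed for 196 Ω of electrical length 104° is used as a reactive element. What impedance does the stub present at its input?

tan(βl) = -4.01
For an open-circuited stub, Z_in = −jZ_0·cot(βl) = −jZ_0/tan(βl)

Z_in ≈ +j48.9 Ω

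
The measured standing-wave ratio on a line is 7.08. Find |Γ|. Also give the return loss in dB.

|Γ| = (S − 1)/(S + 1) = (7.08 − 1)/(7.08 + 1) = 6.08/8.08
RL = −20·log₁₀|Γ| = −20·log₁₀(0.752)

|Γ| ≈ 0.752; return loss ≈ 2.47 dB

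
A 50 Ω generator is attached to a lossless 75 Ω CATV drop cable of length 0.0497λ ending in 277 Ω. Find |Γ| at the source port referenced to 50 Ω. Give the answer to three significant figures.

|Γ| ≈ 0.681

βl = 2π × 0.0497 = 17.9°
tan(βl) = 0.323
Z_in = Z_0·(Z_L + jZ_0·tanβl)/(Z_0 + jZ_L·tanβl) = 126 − j126 Ω
Γ_s = (Z_in − Z_s)/(Z_in + Z_s) = (76.3 − j126)/(176 − j126), |Γ_s| = 0.681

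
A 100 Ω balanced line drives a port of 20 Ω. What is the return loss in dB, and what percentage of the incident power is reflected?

Γ = (20 − 100)/(20 + 100) = -0.667
RL = −20·log₁₀(0.667) = 3.52 dB
P_refl/P_inc = |Γ|² = 0.444

RL ≈ 3.52 dB; 44.4% of incident power reflected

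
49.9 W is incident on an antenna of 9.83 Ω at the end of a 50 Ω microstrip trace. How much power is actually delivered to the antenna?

P_delivered ≈ 27.4 W

Γ = (9.83 − 50)/(9.83 + 50) = -0.671
|Γ|² = 0.451
P_refl = |Γ|²·P_inc = 22.5 W, P_del = (1 − |Γ|²)·P_inc = 27.4 W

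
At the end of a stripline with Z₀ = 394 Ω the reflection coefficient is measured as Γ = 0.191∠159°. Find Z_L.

Z_L ≈ 273 + j38.7 Ω

Z_L = Z_0·(1 + Γ)/(1 − Γ) = 394·(0.822 + j0.0684)/(1.18 − j0.0684)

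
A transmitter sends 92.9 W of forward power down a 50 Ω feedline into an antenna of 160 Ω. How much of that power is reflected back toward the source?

P_reflected ≈ 25.5 W

Γ = (160 − 50)/(160 + 50) = 0.524
|Γ|² = 0.274
P_refl = |Γ|²·P_inc = 25.5 W, P_del = (1 − |Γ|²)·P_inc = 67.4 W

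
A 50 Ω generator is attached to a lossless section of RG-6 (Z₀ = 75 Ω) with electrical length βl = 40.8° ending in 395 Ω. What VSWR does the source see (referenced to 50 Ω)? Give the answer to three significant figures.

VSWR ≈ 6.06

tan(βl) = 0.863
Z_in = Z_0·(Z_L + jZ_0·tanβl)/(Z_0 + jZ_L·tanβl) = 31.8 − j79.9 Ω
Γ_s = (Z_in − Z_s)/(Z_in + Z_s) = (-18.2 − j79.9)/(81.8 − j79.9), |Γ_s| = 0.717
VSWR = (1 + |Γ_s|)/(1 − |Γ_s|)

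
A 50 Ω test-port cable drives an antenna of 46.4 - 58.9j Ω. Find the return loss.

Γ = (-3.6 − j58.9)/(96.4 − j58.9), |Γ| = 0.522
RL = −20·log₁₀|Γ| = −20·log₁₀(0.522)

RL ≈ 5.64 dB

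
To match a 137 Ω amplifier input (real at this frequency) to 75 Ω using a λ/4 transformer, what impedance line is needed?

Z_qwt ≈ 101 Ω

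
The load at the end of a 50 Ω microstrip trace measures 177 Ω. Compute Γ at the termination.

Γ = 0.559

Γ = (Z_L − Z_0)/(Z_L + Z_0) = (177 − 50)/(177 + 50) = 127/227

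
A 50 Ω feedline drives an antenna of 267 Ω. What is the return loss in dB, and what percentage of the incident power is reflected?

Γ = (267 − 50)/(267 + 50) = 0.685
RL = −20·log₁₀(0.685) = 3.29 dB
P_refl/P_inc = |Γ|² = 0.469

RL ≈ 3.29 dB; 46.9% of incident power reflected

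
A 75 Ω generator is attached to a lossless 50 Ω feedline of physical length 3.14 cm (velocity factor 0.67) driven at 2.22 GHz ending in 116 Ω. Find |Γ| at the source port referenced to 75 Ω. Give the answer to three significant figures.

|Γ| ≈ 0.488

λ = v/f = 0.67·c / 2.22 GHz = 0.0905 m
βl = 2π·l/λ = 2π × 0.347 = 125°
tan(βl) = -1.44
Z_in = Z_0·(Z_L + jZ_0·tanβl)/(Z_0 + jZ_L·tanβl) = 29.4 + j26 Ω
Γ_s = (Z_in − Z_s)/(Z_in + Z_s) = (-45.6 + j26)/(104 + j26), |Γ_s| = 0.488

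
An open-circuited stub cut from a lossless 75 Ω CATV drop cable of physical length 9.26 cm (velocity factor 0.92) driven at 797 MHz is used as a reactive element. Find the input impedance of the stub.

Z_in ≈ +j8.23 Ω

λ = v/f = 0.92·c / 797 MHz = 0.346 m
βl = 2π·l/λ = 2π × 0.267 = 96.3°
tan(βl) = -9.11
For an open-circuited stub, Z_in = −jZ_0·cot(βl) = −jZ_0/tan(βl)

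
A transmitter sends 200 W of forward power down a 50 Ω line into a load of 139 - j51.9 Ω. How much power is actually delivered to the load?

P_delivered ≈ 145 W

|Γ| = |(89 − j51.9)/(189 − j51.9)| = 0.526
|Γ|² = 0.276
P_refl = |Γ|²·P_inc = 55.3 W, P_del = (1 − |Γ|²)·P_inc = 145 W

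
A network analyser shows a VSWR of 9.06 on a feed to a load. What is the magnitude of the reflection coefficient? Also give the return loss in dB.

|Γ| = (S − 1)/(S + 1) = (9.06 − 1)/(9.06 + 1) = 8.06/10.1
RL = −20·log₁₀|Γ| = −20·log₁₀(0.801)

|Γ| ≈ 0.801; return loss ≈ 1.93 dB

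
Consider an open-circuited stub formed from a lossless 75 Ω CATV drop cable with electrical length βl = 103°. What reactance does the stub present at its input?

tan(βl) = -4.33
For an open-circuited stub, Z_in = −jZ_0·cot(βl) = −jZ_0/tan(βl)

X_in ≈ 17.3 Ω (inductive)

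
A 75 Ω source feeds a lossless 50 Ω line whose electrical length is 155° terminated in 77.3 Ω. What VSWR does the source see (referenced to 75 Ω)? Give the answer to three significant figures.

VSWR ≈ 1.44

tan(βl) = -0.466
Z_in = Z_0·(Z_L + jZ_0·tanβl)/(Z_0 + jZ_L·tanβl) = 61.9 + j21.3 Ω
Γ_s = (Z_in − Z_s)/(Z_in + Z_s) = (-13.1 + j21.3)/(137 + j21.3), |Γ_s| = 0.181
VSWR = (1 + |Γ_s|)/(1 − |Γ_s|)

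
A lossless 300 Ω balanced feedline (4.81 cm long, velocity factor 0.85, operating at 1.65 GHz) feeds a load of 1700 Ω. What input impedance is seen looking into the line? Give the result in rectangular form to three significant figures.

λ = v/f = 0.85·c / 1.65 GHz = 0.155 m
βl = 2π·l/λ = 2π × 0.311 = 112°
tan(βl) = tan(112°) = -2.47
Z_in = Z_0·(Z_L + jZ_0·tanβl)/(Z_0 + jZ_L·tanβl)
     = 300·(1700 − j741)/(300 − j4200)

Z_in ≈ 61.3 + j117 Ω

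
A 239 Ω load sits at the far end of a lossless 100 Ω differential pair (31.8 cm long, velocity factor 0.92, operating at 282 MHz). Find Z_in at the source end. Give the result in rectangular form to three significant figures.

Z_in ≈ 50.4 + j40.2 Ω

λ = v/f = 0.92·c / 282 MHz = 0.979 m
βl = 2π·l/λ = 2π × 0.325 = 117°
tan(βl) = tan(117°) = -1.97
Z_in = Z_0·(Z_L + jZ_0·tanβl)/(Z_0 + jZ_L·tanβl)
     = 100·(239 − j197)/(100 − j470)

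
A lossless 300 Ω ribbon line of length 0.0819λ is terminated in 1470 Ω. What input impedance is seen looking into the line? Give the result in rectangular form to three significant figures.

βl = 2π × 0.0819 = 29.5°
tan(βl) = tan(29.5°) = 0.565
Z_in = Z_0·(Z_L + jZ_0·tanβl)/(Z_0 + jZ_L·tanβl)
     = 300·(1470 + j170)/(300 + j831)

Z_in ≈ 224 − j450 Ω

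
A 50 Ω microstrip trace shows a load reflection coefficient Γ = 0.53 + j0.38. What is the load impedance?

Z_L ≈ 78.7 + j104 Ω

Z_L = Z_0·(1 + Γ)/(1 − Γ) = 50·(1.53 + j0.38)/(0.47 − j0.38)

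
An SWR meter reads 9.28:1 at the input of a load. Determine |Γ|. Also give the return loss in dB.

|Γ| = (S − 1)/(S + 1) = (9.28 − 1)/(9.28 + 1) = 8.28/10.3
RL = −20·log₁₀|Γ| = −20·log₁₀(0.805)

|Γ| ≈ 0.805; return loss ≈ 1.88 dB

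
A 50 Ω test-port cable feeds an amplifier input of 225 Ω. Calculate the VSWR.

Γ = (225 − 50)/(225 + 50) = 0.636
VSWR = (1 + 0.636)/(1 − 0.636)

VSWR ≈ 4.5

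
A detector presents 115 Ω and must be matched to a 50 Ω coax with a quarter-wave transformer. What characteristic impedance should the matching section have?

Z_qwt = √(Z_0·R_L) = √(50 × 115) = √5750

Z_qwt ≈ 75.8 Ω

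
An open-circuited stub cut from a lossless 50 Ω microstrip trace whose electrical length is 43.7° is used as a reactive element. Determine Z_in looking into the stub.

tan(βl) = 0.956
For an open-circuited stub, Z_in = −jZ_0·cot(βl) = −jZ_0/tan(βl)

Z_in ≈ −j52.3 Ω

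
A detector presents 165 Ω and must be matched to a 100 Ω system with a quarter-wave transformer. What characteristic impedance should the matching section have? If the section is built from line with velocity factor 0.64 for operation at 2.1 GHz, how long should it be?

Z_qwt = √(Z_0·R_L) = √(100 × 165) = √16500
λ = 0.64·c/f = 0.0914 m, so l = λ/4 = 0.0229 m

Z_qwt ≈ 128 Ω; length ≈ 2.29 cm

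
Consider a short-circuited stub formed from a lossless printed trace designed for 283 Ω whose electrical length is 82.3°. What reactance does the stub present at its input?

X_in ≈ 2090 Ω (inductive)

tan(βl) = 7.4
For a short-circuited stub, Z_in = jZ_0·tan(βl)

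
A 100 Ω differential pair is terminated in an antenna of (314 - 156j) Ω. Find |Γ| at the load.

Γ = (Z_L − Z_0)/(Z_L + Z_0) = (214 − j156)/(414 − j156)
|Γ| = 265/442

|Γ| ≈ 0.599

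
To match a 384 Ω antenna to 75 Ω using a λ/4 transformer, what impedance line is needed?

Z_qwt = √(Z_0·R_L) = √(75 × 384) = √28800

Z_qwt ≈ 170 Ω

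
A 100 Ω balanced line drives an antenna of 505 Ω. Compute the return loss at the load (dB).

RL ≈ 3.49 dB

Γ = (505 − 100)/(505 + 100) = 0.669
RL = −20·log₁₀|Γ| = −20·log₁₀(0.669)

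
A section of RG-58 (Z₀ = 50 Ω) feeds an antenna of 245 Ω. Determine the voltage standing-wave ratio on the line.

VSWR ≈ 4.9

For a purely resistive load, VSWR = R_L/Z_0 or Z_0/R_L (whichever > 1) = 245/50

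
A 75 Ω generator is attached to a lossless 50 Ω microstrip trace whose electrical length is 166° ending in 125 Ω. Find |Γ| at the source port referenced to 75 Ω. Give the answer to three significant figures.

|Γ| ≈ 0.291

tan(βl) = -0.249
Z_in = Z_0·(Z_L + jZ_0·tanβl)/(Z_0 + jZ_L·tanβl) = 95.6 + j47.1 Ω
Γ_s = (Z_in − Z_s)/(Z_in + Z_s) = (20.6 + j47.1)/(171 + j47.1), |Γ_s| = 0.291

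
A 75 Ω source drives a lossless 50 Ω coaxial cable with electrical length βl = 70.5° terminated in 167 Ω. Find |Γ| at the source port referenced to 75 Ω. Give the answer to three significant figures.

|Γ| ≈ 0.65

tan(βl) = 2.82
Z_in = Z_0·(Z_L + jZ_0·tanβl)/(Z_0 + jZ_L·tanβl) = 16.7 − j15.9 Ω
Γ_s = (Z_in − Z_s)/(Z_in + Z_s) = (-58.3 − j15.9)/(91.7 − j15.9), |Γ_s| = 0.65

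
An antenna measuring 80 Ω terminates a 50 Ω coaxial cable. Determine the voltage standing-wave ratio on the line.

Γ = (80 − 50)/(80 + 50) = 0.231
VSWR = (1 + 0.231)/(1 − 0.231)

VSWR ≈ 1.6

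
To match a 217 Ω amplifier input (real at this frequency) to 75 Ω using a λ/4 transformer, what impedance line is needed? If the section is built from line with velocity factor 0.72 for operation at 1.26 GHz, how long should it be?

Z_qwt = √(Z_0·R_L) = √(75 × 217) = √16280
λ = 0.72·c/f = 0.171 m, so l = λ/4 = 0.0429 m

Z_qwt ≈ 128 Ω; length ≈ 4.29 cm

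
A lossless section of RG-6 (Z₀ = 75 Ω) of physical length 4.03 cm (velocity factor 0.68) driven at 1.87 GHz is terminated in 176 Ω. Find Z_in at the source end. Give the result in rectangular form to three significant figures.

Z_in ≈ 51.6 + j49.4 Ω

λ = v/f = 0.68·c / 1.87 GHz = 0.109 m
βl = 2π·l/λ = 2π × 0.369 = 133°
tan(βl) = tan(133°) = -1.07
Z_in = Z_0·(Z_L + jZ_0·tanβl)/(Z_0 + jZ_L·tanβl)
     = 75·(176 − j80.5)/(75 − j189)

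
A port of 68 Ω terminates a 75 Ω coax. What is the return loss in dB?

RL ≈ 26.2 dB

Γ = (68 − 75)/(68 + 75) = -0.049
RL = −20·log₁₀|Γ| = −20·log₁₀(0.049)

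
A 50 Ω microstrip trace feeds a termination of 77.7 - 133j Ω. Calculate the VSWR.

Γ = (Z_L − Z_0)/(Z_L + Z_0) = (27.7 − j133)/(127.7 − j133)
|Γ| = 136/184 = 0.737
VSWR = (1 + |Γ|)/(1 − |Γ|) = 1.74/0.263

VSWR ≈ 6.6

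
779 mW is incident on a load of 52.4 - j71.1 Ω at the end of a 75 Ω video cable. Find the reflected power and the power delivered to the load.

P_reflected ≈ 204 mW; P_delivered ≈ 575 mW

|Γ| = |(-22.6 − j71.1)/(127.4 − j71.1)| = 0.511
|Γ|² = 0.261
P_refl = |Γ|²·P_inc = 204 mW, P_del = (1 − |Γ|²)·P_inc = 575 mW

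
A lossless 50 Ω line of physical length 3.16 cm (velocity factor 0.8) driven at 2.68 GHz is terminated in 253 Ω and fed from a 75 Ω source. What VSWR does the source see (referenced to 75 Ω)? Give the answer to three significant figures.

λ = v/f = 0.8·c / 2.68 GHz = 0.0896 m
βl = 2π·l/λ = 2π × 0.353 = 127°
tan(βl) = -1.33
Z_in = Z_0·(Z_L + jZ_0·tanβl)/(Z_0 + jZ_L·tanβl) = 15.2 + j35.5 Ω
Γ_s = (Z_in − Z_s)/(Z_in + Z_s) = (-59.8 + j35.5)/(90.2 + j35.5), |Γ_s| = 0.718
VSWR = (1 + |Γ_s|)/(1 − |Γ_s|)

VSWR ≈ 6.09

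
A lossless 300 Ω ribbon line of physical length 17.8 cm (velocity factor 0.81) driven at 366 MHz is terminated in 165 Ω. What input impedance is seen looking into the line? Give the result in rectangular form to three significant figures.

λ = v/f = 0.81·c / 366 MHz = 0.664 m
βl = 2π·l/λ = 2π × 0.268 = 96.5°
tan(βl) = tan(96.5°) = -8.76
Z_in = Z_0·(Z_L + jZ_0·tanβl)/(Z_0 + jZ_L·tanβl)
     = 300·(165 − j2630)/(300 − j1440)

Z_in ≈ 530 − j75.7 Ω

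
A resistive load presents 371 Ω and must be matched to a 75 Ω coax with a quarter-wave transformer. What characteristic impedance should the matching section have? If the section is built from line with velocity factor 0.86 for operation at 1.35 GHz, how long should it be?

Z_qwt = √(Z_0·R_L) = √(75 × 371) = √27820
λ = 0.86·c/f = 0.191 m, so l = λ/4 = 0.0478 m

Z_qwt ≈ 167 Ω; length ≈ 4.78 cm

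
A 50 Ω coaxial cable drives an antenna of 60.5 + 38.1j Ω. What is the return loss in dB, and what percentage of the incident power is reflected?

Γ = (10.5 + j38.1)/(110.5 + j38.1), |Γ| = 0.338
RL = −20·log₁₀(0.338) = 9.42 dB
P_refl/P_inc = |Γ|² = 0.114

RL ≈ 9.42 dB; 11.4% of incident power reflected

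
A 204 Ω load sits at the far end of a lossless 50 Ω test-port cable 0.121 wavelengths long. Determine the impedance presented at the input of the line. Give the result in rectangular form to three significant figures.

βl = 2π × 0.121 = 43.6°
tan(βl) = tan(43.6°) = 0.951
Z_in = Z_0·(Z_L + jZ_0·tanβl)/(Z_0 + jZ_L·tanβl)
     = 50·(204 + j47.5)/(50 + j194)

Z_in ≈ 24.2 − j46.3 Ω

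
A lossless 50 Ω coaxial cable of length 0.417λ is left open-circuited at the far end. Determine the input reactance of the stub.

βl = 2π × 0.417 = 150°
tan(βl) = -0.575
For an open-circuited stub, Z_in = −jZ_0·cot(βl) = −jZ_0/tan(βl)

X_in ≈ 87 Ω (inductive)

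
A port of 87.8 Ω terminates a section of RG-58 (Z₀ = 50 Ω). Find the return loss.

RL ≈ 11.2 dB

Γ = (87.8 − 50)/(87.8 + 50) = 0.274
RL = −20·log₁₀|Γ| = −20·log₁₀(0.274)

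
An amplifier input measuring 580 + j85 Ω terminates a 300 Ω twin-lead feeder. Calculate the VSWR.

VSWR ≈ 1.99

Γ = (Z_L − Z_0)/(Z_L + Z_0) = (280 + j85)/(880 + j85)
|Γ| = 293/884 = 0.331
VSWR = (1 + |Γ|)/(1 − |Γ|) = 1.33/0.669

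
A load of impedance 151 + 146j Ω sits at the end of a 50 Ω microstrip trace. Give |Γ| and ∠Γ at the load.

Γ = (Z_L − Z_0)/(Z_L + Z_0) = (101 + j146)/(201 + j146)
|Γ| = 178/248 = 0.715

Γ ≈ 0.715 ∠ 19.3°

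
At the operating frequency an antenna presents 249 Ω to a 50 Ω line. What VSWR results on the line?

Γ = (249 − 50)/(249 + 50) = 0.666
VSWR = (1 + 0.666)/(1 − 0.666)

VSWR ≈ 4.98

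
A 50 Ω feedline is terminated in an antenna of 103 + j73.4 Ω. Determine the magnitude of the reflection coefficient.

Γ = (Z_L − Z_0)/(Z_L + Z_0) = (53 + j73.4)/(153 + j73.4)
|Γ| = 90.5/170

|Γ| ≈ 0.534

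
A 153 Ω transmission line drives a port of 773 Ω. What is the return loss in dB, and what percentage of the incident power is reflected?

RL ≈ 3.48 dB; 44.8% of incident power reflected

Γ = (773 − 153)/(773 + 153) = 0.67
RL = −20·log₁₀(0.67) = 3.48 dB
P_refl/P_inc = |Γ|² = 0.448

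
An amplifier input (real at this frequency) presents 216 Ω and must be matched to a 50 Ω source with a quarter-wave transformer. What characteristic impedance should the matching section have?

Z_qwt ≈ 104 Ω

Z_qwt = √(Z_0·R_L) = √(50 × 216) = √10800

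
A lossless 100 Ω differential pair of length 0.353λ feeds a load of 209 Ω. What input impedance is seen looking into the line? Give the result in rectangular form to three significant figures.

Z_in ≈ 66.5 + j51.5 Ω

βl = 2π × 0.353 = 127°
tan(βl) = tan(127°) = -1.32
Z_in = Z_0·(Z_L + jZ_0·tanβl)/(Z_0 + jZ_L·tanβl)
     = 100·(209 − j132)/(100 − j277)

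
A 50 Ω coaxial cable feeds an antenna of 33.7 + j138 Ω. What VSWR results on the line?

Γ = (Z_L − Z_0)/(Z_L + Z_0) = (-16.3 + j138)/(83.7 + j138)
|Γ| = 139/161 = 0.861
VSWR = (1 + |Γ|)/(1 − |Γ|) = 1.86/0.139

VSWR ≈ 13.4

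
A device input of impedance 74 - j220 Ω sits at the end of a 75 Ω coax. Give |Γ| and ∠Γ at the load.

Γ = (Z_L − Z_0)/(Z_L + Z_0) = (-1 − j220)/(149 − j220)
|Γ| = 220/266 = 0.828

Γ ≈ 0.828 ∠ -34.4°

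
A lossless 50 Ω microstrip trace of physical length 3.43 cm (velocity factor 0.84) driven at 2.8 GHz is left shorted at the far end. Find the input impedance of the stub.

λ = v/f = 0.84·c / 2.8 GHz = 0.09 m
βl = 2π·l/λ = 2π × 0.381 = 137°
tan(βl) = -0.926
For a shorted stub, Z_in = jZ_0·tan(βl)

Z_in ≈ −j46.3 Ω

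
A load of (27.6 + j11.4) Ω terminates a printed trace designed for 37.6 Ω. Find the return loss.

RL ≈ 12.8 dB

Γ = (-10 + j11.4)/(65.2 + j11.4), |Γ| = 0.229
RL = −20·log₁₀|Γ| = −20·log₁₀(0.229)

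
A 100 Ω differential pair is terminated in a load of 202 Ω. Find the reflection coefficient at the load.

Γ = 0.338

Γ = (Z_L − Z_0)/(Z_L + Z_0) = (202 − 100)/(202 + 100) = 102/302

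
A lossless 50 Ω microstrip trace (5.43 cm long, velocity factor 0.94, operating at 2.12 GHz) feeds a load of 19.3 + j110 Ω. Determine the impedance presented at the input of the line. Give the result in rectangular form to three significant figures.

λ = v/f = 0.94·c / 2.12 GHz = 0.133 m
βl = 2π·l/λ = 2π × 0.408 = 147°
tan(βl) = tan(147°) = -0.65
Z_in = Z_0·(Z_L + jZ_0·tanβl)/(Z_0 + jZ_L·tanβl)
     = 50·(19.3 + j77.5)/(122 − j12.6)

Z_in ≈ 4.6 + j32.3 Ω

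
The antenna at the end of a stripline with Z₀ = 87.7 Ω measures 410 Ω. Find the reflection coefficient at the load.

Γ = 0.648

Γ = (Z_L − Z_0)/(Z_L + Z_0) = (410 − 87.7)/(410 + 87.7) = 322.3/497.7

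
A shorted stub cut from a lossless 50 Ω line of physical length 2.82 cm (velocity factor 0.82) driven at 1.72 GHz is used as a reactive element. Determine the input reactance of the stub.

X_in ≈ 145 Ω (inductive)

λ = v/f = 0.82·c / 1.72 GHz = 0.143 m
βl = 2π·l/λ = 2π × 0.197 = 71°
tan(βl) = 2.9
For a shorted stub, Z_in = jZ_0·tan(βl)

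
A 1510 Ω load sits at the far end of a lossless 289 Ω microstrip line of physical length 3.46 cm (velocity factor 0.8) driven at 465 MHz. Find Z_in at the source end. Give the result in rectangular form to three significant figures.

λ = v/f = 0.8·c / 465 MHz = 0.516 m
βl = 2π·l/λ = 2π × 0.067 = 24.1°
tan(βl) = tan(24.1°) = 0.448
Z_in = Z_0·(Z_L + jZ_0·tanβl)/(Z_0 + jZ_L·tanβl)
     = 289·(1510 + j129)/(289 + j677)

Z_in ≈ 280 − j526 Ω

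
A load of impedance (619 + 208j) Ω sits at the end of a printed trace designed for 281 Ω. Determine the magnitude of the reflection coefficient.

Γ = (Z_L − Z_0)/(Z_L + Z_0) = (338 + j208)/(900 + j208)
|Γ| = 397/924

|Γ| ≈ 0.43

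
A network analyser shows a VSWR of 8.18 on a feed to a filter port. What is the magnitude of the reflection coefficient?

|Γ| ≈ 0.782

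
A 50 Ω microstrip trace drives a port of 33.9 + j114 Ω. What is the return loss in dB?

RL ≈ 1.79 dB

Γ = (-16.1 + j114)/(83.9 + j114), |Γ| = 0.813
RL = −20·log₁₀|Γ| = −20·log₁₀(0.813)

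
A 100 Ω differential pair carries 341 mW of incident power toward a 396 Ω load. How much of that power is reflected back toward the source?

Γ = (396 − 100)/(396 + 100) = 0.597
|Γ|² = 0.356
P_refl = |Γ|²·P_inc = 121 mW, P_del = (1 − |Γ|²)·P_inc = 220 mW

P_reflected ≈ 121 mW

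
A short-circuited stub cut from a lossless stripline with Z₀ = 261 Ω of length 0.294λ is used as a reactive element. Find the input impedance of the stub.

Z_in ≈ −j920 Ω

βl = 2π × 0.294 = 106°
tan(βl) = -3.52
For a short-circuited stub, Z_in = jZ_0·tan(βl)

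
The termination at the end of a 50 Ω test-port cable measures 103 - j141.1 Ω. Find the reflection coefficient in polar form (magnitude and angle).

Γ = (Z_L − Z_0)/(Z_L + Z_0) = (53 − j141.1)/(153 − j141.1)
|Γ| = 151/208 = 0.724

Γ ≈ 0.724 ∠ -26.7°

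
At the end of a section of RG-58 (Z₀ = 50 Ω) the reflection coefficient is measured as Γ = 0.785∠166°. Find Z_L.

Z_L = Z_0·(1 + Γ)/(1 − Γ) = 50·(0.238 + j0.19)/(1.76 − j0.19)

Z_L ≈ 6.11 + j6.05 Ω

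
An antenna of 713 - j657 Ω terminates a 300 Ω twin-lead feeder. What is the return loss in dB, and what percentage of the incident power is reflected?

Γ = (413 − j657)/(1013 − j657), |Γ| = 0.643
RL = −20·log₁₀(0.643) = 3.84 dB
P_refl/P_inc = |Γ|² = 0.413

RL ≈ 3.84 dB; 41.3% of incident power reflected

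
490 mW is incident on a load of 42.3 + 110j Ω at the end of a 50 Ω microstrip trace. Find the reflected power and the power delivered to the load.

|Γ| = |(-7.7 + j110)/(92.3 + j110)| = 0.768
|Γ|² = 0.59
P_refl = |Γ|²·P_inc = 289 mW, P_del = (1 − |Γ|²)·P_inc = 201 mW

P_reflected ≈ 289 mW; P_delivered ≈ 201 mW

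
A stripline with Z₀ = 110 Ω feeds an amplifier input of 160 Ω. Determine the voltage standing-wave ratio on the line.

VSWR ≈ 1.45

For a purely resistive load, VSWR = R_L/Z_0 or Z_0/R_L (whichever > 1) = 160/110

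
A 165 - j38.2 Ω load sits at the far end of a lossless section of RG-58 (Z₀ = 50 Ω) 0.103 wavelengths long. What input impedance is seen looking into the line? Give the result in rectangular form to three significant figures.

βl = 2π × 0.103 = 37.1°
tan(βl) = tan(37.1°) = 0.756
Z_in = Z_0·(Z_L + jZ_0·tanβl)/(Z_0 + jZ_L·tanβl)
     = 50·(165 − j0.413)/(78.9 + j125)

Z_in ≈ 29.8 − j47.3 Ω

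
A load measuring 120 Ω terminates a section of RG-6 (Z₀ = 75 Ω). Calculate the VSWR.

VSWR ≈ 1.6

For a purely resistive load, VSWR = R_L/Z_0 or Z_0/R_L (whichever > 1) = 120/75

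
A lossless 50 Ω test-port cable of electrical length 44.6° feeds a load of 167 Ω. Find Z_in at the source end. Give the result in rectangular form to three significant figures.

tan(βl) = tan(44.6°) = 0.986
Z_in = Z_0·(Z_L + jZ_0·tanβl)/(Z_0 + jZ_L·tanβl)
     = 50·(167 + j49.3)/(50 + j165)

Z_in ≈ 27.8 − j42.3 Ω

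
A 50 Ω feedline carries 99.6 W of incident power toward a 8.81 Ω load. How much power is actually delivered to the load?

Γ = (8.81 − 50)/(8.81 + 50) = -0.7
|Γ|² = 0.491
P_refl = |Γ|²·P_inc = 48.9 W, P_del = (1 − |Γ|²)·P_inc = 50.7 W

P_delivered ≈ 50.7 W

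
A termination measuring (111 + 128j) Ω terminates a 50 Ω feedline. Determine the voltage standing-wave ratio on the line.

Γ = (Z_L − Z_0)/(Z_L + Z_0) = (61 + j128)/(161 + j128)
|Γ| = 142/206 = 0.689
VSWR = (1 + |Γ|)/(1 − |Γ|) = 1.69/0.311

VSWR ≈ 5.44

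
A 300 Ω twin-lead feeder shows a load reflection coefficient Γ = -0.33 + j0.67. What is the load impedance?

Z_L = Z_0·(1 + Γ)/(1 − Γ) = 300·(0.67 + j0.67)/(1.33 − j0.67)

Z_L ≈ 59.8 + j181 Ω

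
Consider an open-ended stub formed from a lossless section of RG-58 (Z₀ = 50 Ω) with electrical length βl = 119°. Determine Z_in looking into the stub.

tan(βl) = -1.8
For an open-ended stub, Z_in = −jZ_0·cot(βl) = −jZ_0/tan(βl)

Z_in ≈ +j27.7 Ω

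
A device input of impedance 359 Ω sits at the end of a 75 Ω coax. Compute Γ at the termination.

Γ = 0.654

Γ = (Z_L − Z_0)/(Z_L + Z_0) = (359 − 75)/(359 + 75) = 284/434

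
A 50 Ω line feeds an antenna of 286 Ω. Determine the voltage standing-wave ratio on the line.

VSWR ≈ 5.72

For a purely resistive load, VSWR = R_L/Z_0 or Z_0/R_L (whichever > 1) = 286/50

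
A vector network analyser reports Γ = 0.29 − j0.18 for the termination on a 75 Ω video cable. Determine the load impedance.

Z_L = Z_0·(1 + Γ)/(1 − Γ) = 75·(1.29 − j0.18)/(0.71 + j0.18)

Z_L ≈ 124 − j50.3 Ω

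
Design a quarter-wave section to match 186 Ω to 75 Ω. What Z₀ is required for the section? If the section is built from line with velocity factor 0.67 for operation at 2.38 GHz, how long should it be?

Z_qwt = √(Z_0·R_L) = √(75 × 186) = √13950
λ = 0.67·c/f = 0.0845 m, so l = λ/4 = 0.0211 m

Z_qwt ≈ 118 Ω; length ≈ 2.11 cm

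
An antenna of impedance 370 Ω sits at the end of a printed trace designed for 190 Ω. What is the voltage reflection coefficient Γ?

Γ = 0.321

Γ = (Z_L − Z_0)/(Z_L + Z_0) = (370 − 190)/(370 + 190) = 180/560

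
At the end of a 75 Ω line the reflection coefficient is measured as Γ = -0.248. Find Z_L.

Z_L ≈ 45.2 Ω

Z_L = Z_0·(1 + Γ)/(1 − Γ) = 75·(0.752)/(1.25)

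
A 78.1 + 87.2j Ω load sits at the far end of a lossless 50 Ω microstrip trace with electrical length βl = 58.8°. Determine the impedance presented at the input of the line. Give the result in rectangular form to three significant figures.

Z_in ≈ 28.6 − j51.1 Ω

tan(βl) = tan(58.8°) = 1.65
Z_in = Z_0·(Z_L + jZ_0·tanβl)/(Z_0 + jZ_L·tanβl)
     = 50·(78.1 + j170)/(-94 + j129)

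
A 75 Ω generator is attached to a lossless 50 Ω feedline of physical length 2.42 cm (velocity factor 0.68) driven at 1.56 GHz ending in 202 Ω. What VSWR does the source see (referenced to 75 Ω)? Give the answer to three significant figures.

λ = v/f = 0.68·c / 1.56 GHz = 0.131 m
βl = 2π·l/λ = 2π × 0.185 = 66.6°
tan(βl) = 2.31
Z_in = Z_0·(Z_L + jZ_0·tanβl)/(Z_0 + jZ_L·tanβl) = 14.5 − j20.1 Ω
Γ_s = (Z_in − Z_s)/(Z_in + Z_s) = (-60.5 − j20.1)/(89.5 − j20.1), |Γ_s| = 0.695
VSWR = (1 + |Γ_s|)/(1 − |Γ_s|)

VSWR ≈ 5.55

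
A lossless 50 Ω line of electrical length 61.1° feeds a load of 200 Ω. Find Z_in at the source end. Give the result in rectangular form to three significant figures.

tan(βl) = tan(61.1°) = 1.81
Z_in = Z_0·(Z_L + jZ_0·tanβl)/(Z_0 + jZ_L·tanβl)
     = 50·(200 + j90.6)/(50 + j362)

Z_in ≈ 16 − j25.4 Ω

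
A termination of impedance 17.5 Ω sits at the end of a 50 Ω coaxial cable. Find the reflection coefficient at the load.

Γ = (Z_L − Z_0)/(Z_L + Z_0) = (17.5 − 50)/(17.5 + 50) = -32.5/67.5

Γ = -0.481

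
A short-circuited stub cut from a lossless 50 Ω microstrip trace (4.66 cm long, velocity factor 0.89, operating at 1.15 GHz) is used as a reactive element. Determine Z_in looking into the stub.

λ = v/f = 0.89·c / 1.15 GHz = 0.232 m
βl = 2π·l/λ = 2π × 0.201 = 72.3°
tan(βl) = 3.13
For a short-circuited stub, Z_in = jZ_0·tan(βl)

Z_in ≈ +j156 Ω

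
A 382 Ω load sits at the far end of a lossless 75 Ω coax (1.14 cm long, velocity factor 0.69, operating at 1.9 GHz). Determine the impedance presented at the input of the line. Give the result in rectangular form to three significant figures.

Z_in ≈ 37 − j87.7 Ω

λ = v/f = 0.69·c / 1.9 GHz = 0.109 m
βl = 2π·l/λ = 2π × 0.105 = 37.7°
tan(βl) = tan(37.7°) = 0.772
Z_in = Z_0·(Z_L + jZ_0·tanβl)/(Z_0 + jZ_L·tanβl)
     = 75·(382 + j57.9)/(75 + j295)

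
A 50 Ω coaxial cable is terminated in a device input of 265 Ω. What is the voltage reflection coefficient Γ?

Γ = (Z_L − Z_0)/(Z_L + Z_0) = (265 − 50)/(265 + 50) = 215/315

Γ = 0.683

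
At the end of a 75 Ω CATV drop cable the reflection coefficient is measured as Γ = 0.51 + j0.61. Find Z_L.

Z_L ≈ 45.1 + j149 Ω

Z_L = Z_0·(1 + Γ)/(1 − Γ) = 75·(1.51 + j0.61)/(0.49 − j0.61)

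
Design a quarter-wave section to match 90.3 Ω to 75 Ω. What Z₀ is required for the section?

Z_qwt = √(Z_0·R_L) = √(75 × 90.3) = √6772

Z_qwt ≈ 82.3 Ω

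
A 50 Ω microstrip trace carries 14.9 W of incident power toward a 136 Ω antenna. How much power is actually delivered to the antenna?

P_delivered ≈ 11.7 W

Γ = (136 − 50)/(136 + 50) = 0.462
|Γ|² = 0.214
P_refl = |Γ|²·P_inc = 3.19 W, P_del = (1 − |Γ|²)·P_inc = 11.7 W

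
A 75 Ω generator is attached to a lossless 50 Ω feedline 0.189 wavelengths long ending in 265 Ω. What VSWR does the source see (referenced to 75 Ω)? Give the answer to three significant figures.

βl = 2π × 0.189 = 68°
tan(βl) = 2.48
Z_in = Z_0·(Z_L + jZ_0·tanβl)/(Z_0 + jZ_L·tanβl) = 10.9 − j19.3 Ω
Γ_s = (Z_in − Z_s)/(Z_in + Z_s) = (-64.1 − j19.3)/(85.9 − j19.3), |Γ_s| = 0.76
VSWR = (1 + |Γ_s|)/(1 − |Γ_s|)

VSWR ≈ 7.34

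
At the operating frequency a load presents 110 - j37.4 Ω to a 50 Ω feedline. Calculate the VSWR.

Γ = (Z_L − Z_0)/(Z_L + Z_0) = (60 − j37.4)/(160 − j37.4)
|Γ| = 70.7/164 = 0.43
VSWR = (1 + |Γ|)/(1 − |Γ|) = 1.43/0.57

VSWR ≈ 2.51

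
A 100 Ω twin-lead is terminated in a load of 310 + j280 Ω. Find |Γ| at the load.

Γ = (Z_L − Z_0)/(Z_L + Z_0) = (210 + j280)/(410 + j280)
|Γ| = 350/496

|Γ| ≈ 0.705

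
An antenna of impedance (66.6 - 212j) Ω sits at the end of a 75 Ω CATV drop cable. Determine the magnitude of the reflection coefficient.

|Γ| ≈ 0.832

Γ = (Z_L − Z_0)/(Z_L + Z_0) = (-8.4 − j212)/(141.6 − j212)
|Γ| = 212/255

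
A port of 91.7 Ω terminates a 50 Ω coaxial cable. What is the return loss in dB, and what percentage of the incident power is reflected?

RL ≈ 10.6 dB; 8.66% of incident power reflected

Γ = (91.7 − 50)/(91.7 + 50) = 0.294
RL = −20·log₁₀(0.294) = 10.6 dB
P_refl/P_inc = |Γ|² = 0.0866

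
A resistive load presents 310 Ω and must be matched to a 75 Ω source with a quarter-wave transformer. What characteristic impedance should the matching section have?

Z_qwt ≈ 152 Ω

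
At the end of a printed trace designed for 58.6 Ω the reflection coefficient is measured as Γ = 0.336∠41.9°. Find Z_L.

Z_L = Z_0·(1 + Γ)/(1 − Γ) = 58.6·(1.25 + j0.224)/(0.75 − j0.224)

Z_L ≈ 84.8 + j42.9 Ω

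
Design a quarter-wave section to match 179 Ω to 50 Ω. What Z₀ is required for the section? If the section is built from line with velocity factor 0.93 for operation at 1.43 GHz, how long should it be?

Z_qwt = √(Z_0·R_L) = √(50 × 179) = √8950
λ = 0.93·c/f = 0.195 m, so l = λ/4 = 0.0488 m

Z_qwt ≈ 94.6 Ω; length ≈ 4.88 cm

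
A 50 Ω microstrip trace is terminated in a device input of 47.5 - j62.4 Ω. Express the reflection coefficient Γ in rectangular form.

Γ ≈ 0.272 − j0.466

Γ = (Z_L − Z_0)/(Z_L + Z_0) = (-2.5 − j62.4)/(97.5 − j62.4)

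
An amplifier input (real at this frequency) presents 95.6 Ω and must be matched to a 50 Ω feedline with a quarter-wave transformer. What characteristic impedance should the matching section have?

Z_qwt ≈ 69.1 Ω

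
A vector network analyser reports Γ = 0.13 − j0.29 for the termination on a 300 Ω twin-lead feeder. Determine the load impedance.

Z_L ≈ 321 − j207 Ω

Z_L = Z_0·(1 + Γ)/(1 − Γ) = 300·(1.13 − j0.29)/(0.87 + j0.29)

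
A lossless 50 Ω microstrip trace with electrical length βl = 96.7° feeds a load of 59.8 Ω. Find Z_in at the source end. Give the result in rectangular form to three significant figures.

Z_in ≈ 42 + j1.75 Ω

tan(βl) = tan(96.7°) = -8.51
Z_in = Z_0·(Z_L + jZ_0·tanβl)/(Z_0 + jZ_L·tanβl)
     = 50·(59.8 − j426)/(50 − j509)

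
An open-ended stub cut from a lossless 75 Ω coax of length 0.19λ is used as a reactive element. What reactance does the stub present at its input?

X_in ≈ -29.7 Ω (capacitive)

βl = 2π × 0.19 = 68.4°
tan(βl) = 2.53
For an open-ended stub, Z_in = −jZ_0·cot(βl) = −jZ_0/tan(βl)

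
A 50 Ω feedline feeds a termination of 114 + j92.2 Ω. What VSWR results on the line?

VSWR ≈ 3.96

Γ = (Z_L − Z_0)/(Z_L + Z_0) = (64 + j92.2)/(164 + j92.2)
|Γ| = 112/188 = 0.597
VSWR = (1 + |Γ|)/(1 − |Γ|) = 1.6/0.403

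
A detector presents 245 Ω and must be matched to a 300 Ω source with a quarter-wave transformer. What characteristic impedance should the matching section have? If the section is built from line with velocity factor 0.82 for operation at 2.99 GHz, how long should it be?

Z_qwt = √(Z_0·R_L) = √(300 × 245) = √73500
λ = 0.82·c/f = 0.0823 m, so l = λ/4 = 0.0206 m

Z_qwt ≈ 271 Ω; length ≈ 2.06 cm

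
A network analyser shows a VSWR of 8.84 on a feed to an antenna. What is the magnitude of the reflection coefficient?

|Γ| ≈ 0.797

|Γ| = (S − 1)/(S + 1) = (8.84 − 1)/(8.84 + 1) = 7.84/9.84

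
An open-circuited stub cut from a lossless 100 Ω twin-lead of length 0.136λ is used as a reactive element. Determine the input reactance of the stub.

βl = 2π × 0.136 = 49°
tan(βl) = 1.15
For an open-circuited stub, Z_in = −jZ_0·cot(βl) = −jZ_0/tan(βl)

X_in ≈ -87.1 Ω (capacitive)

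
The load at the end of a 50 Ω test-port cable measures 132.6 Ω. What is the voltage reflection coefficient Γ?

Γ = (Z_L − Z_0)/(Z_L + Z_0) = (132.6 − 50)/(132.6 + 50) = 82.6/182.6

Γ = 0.452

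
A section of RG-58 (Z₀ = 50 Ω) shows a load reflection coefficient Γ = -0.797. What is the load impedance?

Z_L = Z_0·(1 + Γ)/(1 − Γ) = 50·(0.203)/(1.8)

Z_L ≈ 5.65 Ω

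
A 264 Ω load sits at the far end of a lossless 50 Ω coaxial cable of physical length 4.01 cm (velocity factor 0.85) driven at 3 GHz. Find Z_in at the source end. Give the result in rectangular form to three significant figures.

Z_in ≈ 144 + j127 Ω

λ = v/f = 0.85·c / 3 GHz = 0.085 m
βl = 2π·l/λ = 2π × 0.472 = 170°
tan(βl) = tan(170°) = -0.179
Z_in = Z_0·(Z_L + jZ_0·tanβl)/(Z_0 + jZ_L·tanβl)
     = 50·(264 − j8.96)/(50 − j47.3)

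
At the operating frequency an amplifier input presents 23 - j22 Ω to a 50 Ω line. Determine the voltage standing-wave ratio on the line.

VSWR ≈ 2.68

Γ = (Z_L − Z_0)/(Z_L + Z_0) = (-27 − j22)/(73 − j22)
|Γ| = 34.8/76.2 = 0.457
VSWR = (1 + |Γ|)/(1 − |Γ|) = 1.46/0.543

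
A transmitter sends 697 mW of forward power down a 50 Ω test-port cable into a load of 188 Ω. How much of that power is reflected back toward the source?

Γ = (188 − 50)/(188 + 50) = 0.58
|Γ|² = 0.336
P_refl = |Γ|²·P_inc = 234 mW, P_del = (1 − |Γ|²)·P_inc = 463 mW

P_reflected ≈ 234 mW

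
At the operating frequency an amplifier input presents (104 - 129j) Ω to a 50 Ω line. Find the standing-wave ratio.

Γ = (Z_L − Z_0)/(Z_L + Z_0) = (54 − j129)/(154 − j129)
|Γ| = 140/201 = 0.696
VSWR = (1 + |Γ|)/(1 − |Γ|) = 1.7/0.304

VSWR ≈ 5.58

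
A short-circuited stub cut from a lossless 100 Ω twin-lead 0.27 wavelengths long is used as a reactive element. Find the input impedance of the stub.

Z_in ≈ −j792 Ω

βl = 2π × 0.27 = 97.2°
tan(βl) = -7.92
For a short-circuited stub, Z_in = jZ_0·tan(βl)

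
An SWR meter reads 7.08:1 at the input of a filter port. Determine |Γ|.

|Γ| = (S − 1)/(S + 1) = (7.08 − 1)/(7.08 + 1) = 6.08/8.08

|Γ| ≈ 0.752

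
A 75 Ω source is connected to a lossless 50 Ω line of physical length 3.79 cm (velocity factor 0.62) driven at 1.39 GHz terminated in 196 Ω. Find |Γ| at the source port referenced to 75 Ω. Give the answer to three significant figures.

λ = v/f = 0.62·c / 1.39 GHz = 0.134 m
βl = 2π·l/λ = 2π × 0.283 = 102°
tan(βl) = -4.72
Z_in = Z_0·(Z_L + jZ_0·tanβl)/(Z_0 + jZ_L·tanβl) = 13.3 + j9.88 Ω
Γ_s = (Z_in − Z_s)/(Z_in + Z_s) = (-61.7 + j9.88)/(88.3 + j9.88), |Γ_s| = 0.703

|Γ| ≈ 0.703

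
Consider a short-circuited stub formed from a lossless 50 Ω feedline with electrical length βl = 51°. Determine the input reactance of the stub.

X_in ≈ 61.7 Ω (inductive)

tan(βl) = 1.23
For a short-circuited stub, Z_in = jZ_0·tan(βl)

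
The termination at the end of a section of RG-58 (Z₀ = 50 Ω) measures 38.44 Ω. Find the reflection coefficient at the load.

Γ = (Z_L − Z_0)/(Z_L + Z_0) = (38.44 − 50)/(38.44 + 50) = -11.56/88.44

Γ = -0.131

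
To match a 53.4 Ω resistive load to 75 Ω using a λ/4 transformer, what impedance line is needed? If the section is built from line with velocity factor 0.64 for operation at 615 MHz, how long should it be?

Z_qwt ≈ 63.3 Ω; length ≈ 7.8 cm

Z_qwt = √(Z_0·R_L) = √(75 × 53.4) = √4005
λ = 0.64·c/f = 0.312 m, so l = λ/4 = 0.078 m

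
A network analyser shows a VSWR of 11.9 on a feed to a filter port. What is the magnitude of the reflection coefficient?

|Γ| = (S − 1)/(S + 1) = (11.9 − 1)/(11.9 + 1) = 10.9/12.9

|Γ| ≈ 0.845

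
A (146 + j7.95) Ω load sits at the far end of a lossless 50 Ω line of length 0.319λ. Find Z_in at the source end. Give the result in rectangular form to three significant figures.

βl = 2π × 0.319 = 115°
tan(βl) = tan(115°) = -2.16
Z_in = Z_0·(Z_L + jZ_0·tanβl)/(Z_0 + jZ_L·tanβl)
     = 50·(146 − j100)/(67.2 − j315)

Z_in ≈ 19.9 + j18.9 Ω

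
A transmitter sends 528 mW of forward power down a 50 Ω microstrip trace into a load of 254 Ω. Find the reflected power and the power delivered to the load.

Γ = (254 − 50)/(254 + 50) = 0.671
|Γ|² = 0.45
P_refl = |Γ|²·P_inc = 238 mW, P_del = (1 − |Γ|²)·P_inc = 290 mW

P_reflected ≈ 238 mW; P_delivered ≈ 290 mW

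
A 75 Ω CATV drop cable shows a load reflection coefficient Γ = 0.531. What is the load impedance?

Z_L = Z_0·(1 + Γ)/(1 − Γ) = 75·(1.53)/(0.469)

Z_L ≈ 245 Ω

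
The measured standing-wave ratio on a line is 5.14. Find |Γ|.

|Γ| ≈ 0.674

|Γ| = (S − 1)/(S + 1) = (5.14 − 1)/(5.14 + 1) = 4.14/6.14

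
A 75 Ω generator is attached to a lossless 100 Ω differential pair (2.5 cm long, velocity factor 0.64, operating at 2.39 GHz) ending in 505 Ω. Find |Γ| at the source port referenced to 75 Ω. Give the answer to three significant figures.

λ = v/f = 0.64·c / 2.39 GHz = 0.0803 m
βl = 2π·l/λ = 2π × 0.311 = 112°
tan(βl) = -2.47
Z_in = Z_0·(Z_L + jZ_0·tanβl)/(Z_0 + jZ_L·tanβl) = 22.9 + j38.6 Ω
Γ_s = (Z_in − Z_s)/(Z_in + Z_s) = (-52.1 + j38.6)/(97.9 + j38.6), |Γ_s| = 0.616

|Γ| ≈ 0.616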